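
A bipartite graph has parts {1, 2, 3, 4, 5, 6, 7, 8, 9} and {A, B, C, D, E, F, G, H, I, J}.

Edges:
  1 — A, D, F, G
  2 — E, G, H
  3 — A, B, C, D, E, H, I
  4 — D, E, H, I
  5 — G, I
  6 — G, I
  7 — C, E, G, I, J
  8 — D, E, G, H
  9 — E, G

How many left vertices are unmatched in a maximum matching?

For example, pair 1→F, 2→H, 3→A, 4→D, 5→I, 6→G, 7→J, 8→E.
The set {2, 4, 5, 6, 8, 9} has only 5 neighbours ({D, E, G, H, I}), so by Hall's theorem at most 8 of the 9 left vertices can be matched.
That matches 8 of the 9, leaving 1 unmatched; no matching can do better.

1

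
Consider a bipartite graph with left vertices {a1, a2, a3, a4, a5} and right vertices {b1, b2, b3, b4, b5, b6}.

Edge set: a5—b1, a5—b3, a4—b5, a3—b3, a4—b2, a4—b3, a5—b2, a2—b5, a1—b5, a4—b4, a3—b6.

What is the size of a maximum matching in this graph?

4

A valid assignment of size 4: a1→b5, a3→b6, a4→b4, a5→b3.
The set {a1, a2} has only 1 neighbour ({b5}), so by Hall's theorem at most 4 of the 5 left vertices can be matched.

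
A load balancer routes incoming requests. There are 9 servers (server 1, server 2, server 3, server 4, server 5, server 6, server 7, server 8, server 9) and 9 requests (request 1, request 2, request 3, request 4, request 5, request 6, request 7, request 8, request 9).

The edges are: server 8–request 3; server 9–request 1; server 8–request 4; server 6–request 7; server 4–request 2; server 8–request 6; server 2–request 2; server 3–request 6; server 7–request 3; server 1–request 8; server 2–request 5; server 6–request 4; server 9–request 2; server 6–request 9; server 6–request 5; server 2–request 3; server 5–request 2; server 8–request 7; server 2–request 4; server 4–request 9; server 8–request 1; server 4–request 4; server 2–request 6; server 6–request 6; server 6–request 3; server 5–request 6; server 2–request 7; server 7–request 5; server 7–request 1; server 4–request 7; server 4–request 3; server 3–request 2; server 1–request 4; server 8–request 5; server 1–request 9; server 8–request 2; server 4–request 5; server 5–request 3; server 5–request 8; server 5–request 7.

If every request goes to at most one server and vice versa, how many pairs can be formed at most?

9

A valid assignment of size 9: server 1→request 9, server 2→request 7, server 3→request 6, server 4→request 5, server 5→request 8, server 6→request 3, server 7→request 1, server 8→request 4, server 9→request 2.
This saturates every server, so 9 is the maximum.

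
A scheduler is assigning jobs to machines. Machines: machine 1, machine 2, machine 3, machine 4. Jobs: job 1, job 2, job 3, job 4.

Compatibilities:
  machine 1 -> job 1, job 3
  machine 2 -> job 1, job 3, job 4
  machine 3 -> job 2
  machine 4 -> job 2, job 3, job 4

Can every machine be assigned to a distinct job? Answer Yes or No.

For example, pair machine 1–job 1, machine 2–job 3, machine 3–job 2, machine 4–job 4.
All 4 machines are covered.

Yes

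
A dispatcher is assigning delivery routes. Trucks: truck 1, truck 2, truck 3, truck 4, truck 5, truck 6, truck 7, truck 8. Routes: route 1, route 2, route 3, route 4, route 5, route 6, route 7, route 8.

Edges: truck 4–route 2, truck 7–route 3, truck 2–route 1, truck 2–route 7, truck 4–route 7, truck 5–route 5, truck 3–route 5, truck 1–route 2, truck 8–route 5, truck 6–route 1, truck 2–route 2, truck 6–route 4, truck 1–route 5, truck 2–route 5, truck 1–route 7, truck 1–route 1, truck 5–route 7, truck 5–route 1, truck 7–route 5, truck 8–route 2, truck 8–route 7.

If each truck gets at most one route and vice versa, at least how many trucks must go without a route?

2

For example, pair truck 1–route 1, truck 2–route 2, truck 3–route 5, truck 4–route 7, truck 6–route 4, truck 7–route 3.
The set {truck 1, truck 2, truck 3, truck 4, truck 5, truck 8} has only 4 neighbours ({route 1, route 2, route 5, route 7}), so by Hall's theorem at most 6 of the 8 trucks can be matched.
That matches 6 of the 8, leaving 2 unmatched; no matching can do better.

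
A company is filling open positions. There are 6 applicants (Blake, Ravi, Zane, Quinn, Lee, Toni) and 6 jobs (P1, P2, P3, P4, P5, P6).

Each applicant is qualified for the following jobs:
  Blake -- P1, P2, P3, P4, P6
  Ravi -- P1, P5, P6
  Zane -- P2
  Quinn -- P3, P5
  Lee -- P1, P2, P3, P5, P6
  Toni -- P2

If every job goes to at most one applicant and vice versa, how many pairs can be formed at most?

5

One maximum matching: Blake–P6, Ravi–P5, Zane–P2, Quinn–P3, Lee–P1.
The set {Zane, Toni} has only 1 neighbour ({P2}), so by Hall's theorem at most 5 of the 6 applicants can be matched.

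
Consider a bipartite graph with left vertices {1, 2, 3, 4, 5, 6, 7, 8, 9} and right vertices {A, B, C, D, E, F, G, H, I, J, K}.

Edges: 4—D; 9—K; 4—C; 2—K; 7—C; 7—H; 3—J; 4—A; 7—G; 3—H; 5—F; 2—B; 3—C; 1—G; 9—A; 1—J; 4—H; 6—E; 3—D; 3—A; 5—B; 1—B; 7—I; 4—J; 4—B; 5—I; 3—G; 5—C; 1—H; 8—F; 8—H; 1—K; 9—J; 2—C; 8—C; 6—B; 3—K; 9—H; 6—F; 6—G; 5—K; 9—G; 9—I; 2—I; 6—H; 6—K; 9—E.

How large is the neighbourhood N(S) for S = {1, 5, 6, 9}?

10

The union of neighbours of {1, 5, 6, 9} is {A, B, C, E, F, G, H, I, J, K}, which has 10 elements.
Since |N(S)| = 10 ≥ |S| = 4, Hall's condition holds for this subset.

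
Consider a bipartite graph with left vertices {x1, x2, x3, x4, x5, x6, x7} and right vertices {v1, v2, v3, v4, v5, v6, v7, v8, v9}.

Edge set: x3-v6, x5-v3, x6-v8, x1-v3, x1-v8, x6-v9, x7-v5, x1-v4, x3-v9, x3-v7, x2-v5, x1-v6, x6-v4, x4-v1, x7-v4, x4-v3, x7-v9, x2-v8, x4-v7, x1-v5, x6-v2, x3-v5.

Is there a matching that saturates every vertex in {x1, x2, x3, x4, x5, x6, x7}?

For example, pair x1-v6, x2-v8, x3-v7, x4-v1, x5-v3, x6-v2, x7-v4.
All 7 left vertices are covered.

Yes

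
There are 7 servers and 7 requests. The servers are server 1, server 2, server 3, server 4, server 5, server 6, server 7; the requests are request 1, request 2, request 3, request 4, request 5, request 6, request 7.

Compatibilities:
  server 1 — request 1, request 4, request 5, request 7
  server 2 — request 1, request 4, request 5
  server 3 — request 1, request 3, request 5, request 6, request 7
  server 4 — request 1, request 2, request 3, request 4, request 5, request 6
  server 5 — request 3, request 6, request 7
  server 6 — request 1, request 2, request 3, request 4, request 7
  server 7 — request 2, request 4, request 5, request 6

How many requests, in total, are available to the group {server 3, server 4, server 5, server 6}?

The union of neighbours of {server 3, server 4, server 5, server 6} is {request 1, request 2, request 3, request 4, request 5, request 6, request 7}, which has 7 elements.
Since |N(S)| = 7 ≥ |S| = 4, Hall's condition holds for this subset.

7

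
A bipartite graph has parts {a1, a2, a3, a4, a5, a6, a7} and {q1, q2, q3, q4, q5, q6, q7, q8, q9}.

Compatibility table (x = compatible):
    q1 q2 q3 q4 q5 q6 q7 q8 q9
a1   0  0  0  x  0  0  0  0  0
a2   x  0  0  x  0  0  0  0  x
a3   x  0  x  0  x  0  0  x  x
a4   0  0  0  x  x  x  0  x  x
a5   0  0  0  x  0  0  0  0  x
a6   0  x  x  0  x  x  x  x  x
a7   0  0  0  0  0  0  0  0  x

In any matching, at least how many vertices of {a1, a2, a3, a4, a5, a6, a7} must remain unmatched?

1

For example, pair a1→q4, a2→q1, a3→q3, a4→q8, a5→q9, a6→q6.
The set {a1, a5, a7} has only 2 neighbours ({q4, q9}), so by Hall's theorem at most 6 of the 7 left vertices can be matched.
That matches 6 of the 7, leaving 1 unmatched; no matching can do better.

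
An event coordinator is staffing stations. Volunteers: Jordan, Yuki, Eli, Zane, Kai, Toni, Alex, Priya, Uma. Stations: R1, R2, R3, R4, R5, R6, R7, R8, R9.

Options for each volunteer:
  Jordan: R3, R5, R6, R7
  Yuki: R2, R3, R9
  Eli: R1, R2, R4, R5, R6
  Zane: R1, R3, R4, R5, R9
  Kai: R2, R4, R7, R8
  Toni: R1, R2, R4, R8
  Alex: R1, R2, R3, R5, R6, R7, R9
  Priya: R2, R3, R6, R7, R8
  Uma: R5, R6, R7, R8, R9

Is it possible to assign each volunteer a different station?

A valid assignment of size 9: Jordan→R5, Yuki→R2, Eli→R6, Zane→R3, Kai→R7, Toni→R4, Alex→R1, Priya→R8, Uma→R9.
All 9 volunteers are covered.

Yes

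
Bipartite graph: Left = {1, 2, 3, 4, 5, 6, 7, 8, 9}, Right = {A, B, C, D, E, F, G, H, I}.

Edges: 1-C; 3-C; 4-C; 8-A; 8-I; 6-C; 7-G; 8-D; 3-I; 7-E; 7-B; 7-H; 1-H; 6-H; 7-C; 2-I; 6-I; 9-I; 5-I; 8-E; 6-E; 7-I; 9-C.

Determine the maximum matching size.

6

For example, pair 1–H, 2–I, 3–C, 6–E, 7–G, 8–D.
The set {2, 3, 4, 5, 9} has only 2 neighbours ({C, I}), so by Hall's theorem at most 6 of the 9 left vertices can be matched.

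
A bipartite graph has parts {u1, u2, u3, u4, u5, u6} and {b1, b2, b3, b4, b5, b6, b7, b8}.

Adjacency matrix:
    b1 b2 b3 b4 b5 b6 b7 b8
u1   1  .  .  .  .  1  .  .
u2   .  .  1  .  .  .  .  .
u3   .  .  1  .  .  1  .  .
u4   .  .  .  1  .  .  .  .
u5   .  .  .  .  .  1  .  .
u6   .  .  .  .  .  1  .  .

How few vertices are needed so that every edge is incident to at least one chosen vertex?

A maximum matching has 4 edges (e.g. u1–b1, u2–b3, u3–b6, u4–b4).
By König's theorem the minimum vertex cover has the same size. One such cover is {u1, u4, b3, b6}.

4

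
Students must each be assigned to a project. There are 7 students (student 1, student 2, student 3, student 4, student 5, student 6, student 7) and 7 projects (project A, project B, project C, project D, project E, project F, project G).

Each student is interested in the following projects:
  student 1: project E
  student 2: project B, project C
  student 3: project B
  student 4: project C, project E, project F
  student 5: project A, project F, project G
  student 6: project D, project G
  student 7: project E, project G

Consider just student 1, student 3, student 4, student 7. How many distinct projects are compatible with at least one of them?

5

The union of neighbours of {student 1, student 3, student 4, student 7} is {project B, project C, project E, project F, project G}, which has 5 elements.
Since |N(S)| = 5 ≥ |S| = 4, Hall's condition holds for this subset.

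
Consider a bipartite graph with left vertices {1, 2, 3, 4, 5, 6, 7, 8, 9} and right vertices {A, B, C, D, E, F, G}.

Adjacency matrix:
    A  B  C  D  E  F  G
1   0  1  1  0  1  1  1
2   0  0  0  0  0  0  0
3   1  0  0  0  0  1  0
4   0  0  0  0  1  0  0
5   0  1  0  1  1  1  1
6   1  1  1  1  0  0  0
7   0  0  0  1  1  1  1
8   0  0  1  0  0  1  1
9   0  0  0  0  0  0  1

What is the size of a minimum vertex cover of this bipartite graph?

{A, B, C, D, E, F, G} is a vertex cover of size 7: every edge has an endpoint in this set.
No smaller cover exists because 1–B, 3–A, 4–E, 5–G, 6–C, 7–D, 8–F is a matching of size 7, and a cover must include an endpoint of each of these disjoint edges (König's theorem).

7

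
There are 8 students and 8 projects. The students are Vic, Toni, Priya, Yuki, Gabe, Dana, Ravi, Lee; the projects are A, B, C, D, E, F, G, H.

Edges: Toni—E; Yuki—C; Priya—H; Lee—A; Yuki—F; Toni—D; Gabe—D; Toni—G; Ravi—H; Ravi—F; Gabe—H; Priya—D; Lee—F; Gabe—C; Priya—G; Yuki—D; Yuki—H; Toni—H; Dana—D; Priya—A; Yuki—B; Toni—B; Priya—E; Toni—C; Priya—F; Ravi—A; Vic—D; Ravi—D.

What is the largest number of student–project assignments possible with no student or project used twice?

A valid assignment of size 7: Vic→D, Toni→E, Priya→G, Yuki→B, Gabe→C, Ravi→H, Lee→F.
The set {Vic, Dana} has only 1 neighbour ({D}), so by Hall's theorem at most 7 of the 8 students can be matched.

7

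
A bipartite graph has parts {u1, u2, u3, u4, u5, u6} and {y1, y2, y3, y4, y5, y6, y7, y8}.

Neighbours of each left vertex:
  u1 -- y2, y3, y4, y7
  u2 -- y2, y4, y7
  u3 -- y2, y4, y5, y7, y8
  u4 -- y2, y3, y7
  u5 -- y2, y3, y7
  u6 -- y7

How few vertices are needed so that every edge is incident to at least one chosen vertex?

5

A maximum matching has 5 edges (e.g. u1–y7, u2–y4, u3–y8, u4–y2, u5–y3).
By König's theorem the minimum vertex cover has the same size. One such cover is {u3, y2, y3, y4, y7}.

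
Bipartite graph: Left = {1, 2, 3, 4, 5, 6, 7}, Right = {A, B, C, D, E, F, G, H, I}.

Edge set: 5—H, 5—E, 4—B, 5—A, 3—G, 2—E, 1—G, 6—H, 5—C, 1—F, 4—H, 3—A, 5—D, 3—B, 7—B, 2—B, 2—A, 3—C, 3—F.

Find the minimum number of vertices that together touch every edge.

{1, 2, 3, 5, B, H} is a vertex cover of size 6: every edge has an endpoint in this set.
No smaller cover exists because 1–F, 2–E, 3–G, 4–B, 5–A, 6–H is a matching of size 6, and a cover must include an endpoint of each of these disjoint edges (König's theorem).

6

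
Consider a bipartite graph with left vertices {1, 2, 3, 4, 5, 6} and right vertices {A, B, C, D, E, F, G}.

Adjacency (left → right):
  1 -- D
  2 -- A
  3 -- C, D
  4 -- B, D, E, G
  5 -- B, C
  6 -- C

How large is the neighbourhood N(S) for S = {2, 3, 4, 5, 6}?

6

The union of neighbours of {2, 3, 4, 5, 6} is {A, B, C, D, E, G}, which has 6 elements.
Since |N(S)| = 6 ≥ |S| = 5, Hall's condition holds for this subset.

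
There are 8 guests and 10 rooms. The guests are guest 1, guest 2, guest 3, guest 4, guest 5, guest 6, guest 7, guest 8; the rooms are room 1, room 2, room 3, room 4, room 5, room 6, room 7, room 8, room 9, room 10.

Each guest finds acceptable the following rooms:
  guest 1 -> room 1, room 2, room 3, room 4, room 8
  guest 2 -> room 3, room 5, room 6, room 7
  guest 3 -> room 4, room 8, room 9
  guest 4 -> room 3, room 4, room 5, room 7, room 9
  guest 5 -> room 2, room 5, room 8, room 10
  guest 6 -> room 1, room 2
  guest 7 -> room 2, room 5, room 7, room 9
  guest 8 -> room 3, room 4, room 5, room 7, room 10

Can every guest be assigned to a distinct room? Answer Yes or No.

Yes

One maximum matching: guest 1-room 8, guest 2-room 7, guest 3-room 9, guest 4-room 3, guest 5-room 5, guest 6-room 1, guest 7-room 2, guest 8-room 4.
Every guest is matched, so this matching saturates all of them.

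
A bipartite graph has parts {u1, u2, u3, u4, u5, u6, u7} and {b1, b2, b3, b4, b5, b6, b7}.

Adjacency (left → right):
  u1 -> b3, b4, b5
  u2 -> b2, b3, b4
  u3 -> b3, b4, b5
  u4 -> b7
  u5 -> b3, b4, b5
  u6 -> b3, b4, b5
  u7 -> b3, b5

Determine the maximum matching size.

For example, pair u1→b5, u2→b2, u3→b4, u4→b7, u5→b3.
The set {u1, u3, u5, u6, u7} has only 3 neighbours ({b3, b4, b5}), so by Hall's theorem at most 5 of the 7 left vertices can be matched.

5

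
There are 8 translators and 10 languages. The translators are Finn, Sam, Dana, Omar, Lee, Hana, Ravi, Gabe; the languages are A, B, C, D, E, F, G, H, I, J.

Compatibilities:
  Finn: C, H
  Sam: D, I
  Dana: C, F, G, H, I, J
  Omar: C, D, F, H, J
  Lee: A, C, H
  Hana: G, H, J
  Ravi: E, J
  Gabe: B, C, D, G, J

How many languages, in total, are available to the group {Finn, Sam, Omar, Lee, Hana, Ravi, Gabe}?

10

The union of neighbours of {Finn, Sam, Omar, Lee, Hana, Ravi, Gabe} is {A, B, C, D, E, F, G, H, I, J}, which has 10 elements.
Since |N(S)| = 10 ≥ |S| = 7, Hall's condition holds for this subset.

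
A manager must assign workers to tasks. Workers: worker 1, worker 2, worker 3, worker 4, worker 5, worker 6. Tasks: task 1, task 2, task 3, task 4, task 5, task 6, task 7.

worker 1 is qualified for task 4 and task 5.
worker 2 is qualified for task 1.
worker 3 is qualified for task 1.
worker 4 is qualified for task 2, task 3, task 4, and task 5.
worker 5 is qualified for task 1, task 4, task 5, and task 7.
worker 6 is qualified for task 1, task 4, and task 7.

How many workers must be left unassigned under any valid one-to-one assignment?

1

For example, pair worker 1-task 4, worker 2-task 1, worker 4-task 2, worker 5-task 5, worker 6-task 7.
The set {worker 2, worker 3} has only 1 neighbour ({task 1}), so by Hall's theorem at most 5 of the 6 workers can be matched.
That matches 5 of the 6, leaving 1 unmatched; no matching can do better.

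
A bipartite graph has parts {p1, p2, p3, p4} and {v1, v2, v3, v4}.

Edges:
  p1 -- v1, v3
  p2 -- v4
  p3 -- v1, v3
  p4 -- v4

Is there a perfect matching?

No

The set {p2, p4} has only 1 neighbour ({v4}), so by Hall's theorem at most 3 of the 4 left vertices can be matched.
Hence no matching covers every left vertex.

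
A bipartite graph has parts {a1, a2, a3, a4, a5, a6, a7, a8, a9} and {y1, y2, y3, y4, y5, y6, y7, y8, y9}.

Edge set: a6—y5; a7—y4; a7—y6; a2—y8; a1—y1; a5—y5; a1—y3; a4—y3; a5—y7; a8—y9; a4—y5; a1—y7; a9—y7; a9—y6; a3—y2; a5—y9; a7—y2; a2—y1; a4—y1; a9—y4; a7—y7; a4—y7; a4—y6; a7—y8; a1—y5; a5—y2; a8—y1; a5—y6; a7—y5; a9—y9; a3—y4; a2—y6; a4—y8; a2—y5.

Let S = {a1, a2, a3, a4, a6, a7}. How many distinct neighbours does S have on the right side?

8

The union of neighbours of {a1, a2, a3, a4, a6, a7} is {y1, y2, y3, y4, y5, y6, y7, y8}, which has 8 elements.
Since |N(S)| = 8 ≥ |S| = 6, Hall's condition holds for this subset.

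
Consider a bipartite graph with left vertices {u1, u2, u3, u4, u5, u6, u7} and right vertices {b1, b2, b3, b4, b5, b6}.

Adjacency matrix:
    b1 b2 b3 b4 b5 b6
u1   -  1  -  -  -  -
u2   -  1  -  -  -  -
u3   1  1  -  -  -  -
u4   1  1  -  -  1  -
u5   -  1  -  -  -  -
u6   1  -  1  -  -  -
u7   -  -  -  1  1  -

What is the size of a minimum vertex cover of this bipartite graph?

{u3, u4, u6, u7, b2} is a vertex cover of size 5: every edge has an endpoint in this set.
No smaller cover exists because u1–b2, u3–b1, u4–b5, u6–b3, u7–b4 is a matching of size 5, and a cover must include an endpoint of each of these disjoint edges (König's theorem).

5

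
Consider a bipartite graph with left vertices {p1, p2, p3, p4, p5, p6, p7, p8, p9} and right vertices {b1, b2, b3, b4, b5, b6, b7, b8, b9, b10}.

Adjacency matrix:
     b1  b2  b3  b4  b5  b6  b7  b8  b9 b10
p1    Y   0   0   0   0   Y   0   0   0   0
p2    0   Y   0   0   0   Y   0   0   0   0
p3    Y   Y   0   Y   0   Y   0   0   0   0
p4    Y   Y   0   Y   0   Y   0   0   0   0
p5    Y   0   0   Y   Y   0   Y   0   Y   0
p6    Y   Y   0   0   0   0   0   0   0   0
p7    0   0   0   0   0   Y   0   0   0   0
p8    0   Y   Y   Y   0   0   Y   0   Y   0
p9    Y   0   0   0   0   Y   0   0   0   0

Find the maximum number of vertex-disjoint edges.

6

For example, pair p1-b1, p2-b2, p3-b4, p4-b6, p5-b5, p8-b7.
The set {p1, p2, p3, p4, p6, p7, p9} has only 4 neighbours ({b1, b2, b4, b6}), so by Hall's theorem at most 6 of the 9 left vertices can be matched.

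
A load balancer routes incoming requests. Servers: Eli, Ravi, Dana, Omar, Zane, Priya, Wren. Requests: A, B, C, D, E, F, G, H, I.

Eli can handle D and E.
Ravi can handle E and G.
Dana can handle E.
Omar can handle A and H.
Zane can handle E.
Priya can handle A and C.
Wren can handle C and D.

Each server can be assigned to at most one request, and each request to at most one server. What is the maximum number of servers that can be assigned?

A valid assignment of size 6: Eli-D, Ravi-G, Dana-E, Omar-H, Priya-A, Wren-C.
The set {Dana, Zane} has only 1 neighbour ({E}), so by Hall's theorem at most 6 of the 7 servers can be matched.

6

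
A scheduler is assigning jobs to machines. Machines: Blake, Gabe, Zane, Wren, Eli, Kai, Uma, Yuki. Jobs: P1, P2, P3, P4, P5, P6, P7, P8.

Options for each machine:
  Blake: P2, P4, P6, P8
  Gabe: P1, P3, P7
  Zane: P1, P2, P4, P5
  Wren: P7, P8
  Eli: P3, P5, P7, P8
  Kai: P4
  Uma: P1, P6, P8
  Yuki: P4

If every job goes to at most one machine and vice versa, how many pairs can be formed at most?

One maximum matching: Blake→P6, Gabe→P7, Zane→P2, Wren→P8, Eli→P5, Kai→P4, Uma→P1.
The set {Kai, Yuki} has only 1 neighbour ({P4}), so by Hall's theorem at most 7 of the 8 machines can be matched.

7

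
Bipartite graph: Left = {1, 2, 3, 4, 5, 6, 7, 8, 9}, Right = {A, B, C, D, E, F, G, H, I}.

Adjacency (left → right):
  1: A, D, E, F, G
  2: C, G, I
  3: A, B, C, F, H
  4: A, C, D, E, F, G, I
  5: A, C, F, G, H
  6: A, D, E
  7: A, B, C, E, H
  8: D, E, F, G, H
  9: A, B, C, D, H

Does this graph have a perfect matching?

A valid assignment of size 9: 1–F, 2–C, 3–B, 4–I, 5–G, 6–D, 7–H, 8–E, 9–A.
Every left vertex is matched, so this is a perfect matching.

Yes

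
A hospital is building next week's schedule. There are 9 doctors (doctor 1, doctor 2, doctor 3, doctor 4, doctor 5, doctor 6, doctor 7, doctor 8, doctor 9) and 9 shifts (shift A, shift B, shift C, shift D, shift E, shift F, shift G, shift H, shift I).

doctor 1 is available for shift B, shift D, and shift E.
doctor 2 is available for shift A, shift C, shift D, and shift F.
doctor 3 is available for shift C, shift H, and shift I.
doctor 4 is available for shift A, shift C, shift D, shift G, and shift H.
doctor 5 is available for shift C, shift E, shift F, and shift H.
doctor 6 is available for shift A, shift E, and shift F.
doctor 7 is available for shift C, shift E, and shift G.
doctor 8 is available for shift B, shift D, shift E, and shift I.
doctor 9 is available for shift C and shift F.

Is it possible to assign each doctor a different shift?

Yes

A valid assignment of size 9: doctor 1-shift B, doctor 2-shift D, doctor 3-shift H, doctor 4-shift G, doctor 5-shift E, doctor 6-shift A, doctor 7-shift C, doctor 8-shift I, doctor 9-shift F.
All 9 doctors are covered.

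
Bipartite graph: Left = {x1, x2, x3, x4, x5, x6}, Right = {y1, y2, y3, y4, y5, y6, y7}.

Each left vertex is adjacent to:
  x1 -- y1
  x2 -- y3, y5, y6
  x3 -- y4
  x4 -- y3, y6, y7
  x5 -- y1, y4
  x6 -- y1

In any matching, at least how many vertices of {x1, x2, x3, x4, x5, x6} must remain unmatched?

For example, pair x1-y1, x2-y6, x3-y4, x4-y3.
The set {x1, x3, x5, x6} has only 2 neighbours ({y1, y4}), so by Hall's theorem at most 4 of the 6 left vertices can be matched.
That matches 4 of the 6, leaving 2 unmatched; no matching can do better.

2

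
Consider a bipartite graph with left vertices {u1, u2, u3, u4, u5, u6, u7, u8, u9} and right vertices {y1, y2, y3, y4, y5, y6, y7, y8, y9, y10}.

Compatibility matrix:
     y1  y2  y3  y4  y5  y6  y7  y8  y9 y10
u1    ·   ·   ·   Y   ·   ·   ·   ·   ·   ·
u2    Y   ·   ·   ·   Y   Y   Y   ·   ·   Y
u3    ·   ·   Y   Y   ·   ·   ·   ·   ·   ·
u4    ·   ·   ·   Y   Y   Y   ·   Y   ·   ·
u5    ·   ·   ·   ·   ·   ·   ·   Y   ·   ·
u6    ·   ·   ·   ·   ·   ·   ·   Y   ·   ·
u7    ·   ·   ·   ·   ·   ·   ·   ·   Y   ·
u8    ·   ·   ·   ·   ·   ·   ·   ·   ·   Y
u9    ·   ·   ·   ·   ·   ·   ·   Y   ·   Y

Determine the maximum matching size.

7

A valid assignment of size 7: u1→y4, u2→y7, u3→y3, u4→y5, u5→y8, u7→y9, u8→y10.
The set {u5, u6, u8, u9} has only 2 neighbours ({y10, y8}), so by Hall's theorem at most 7 of the 9 left vertices can be matched.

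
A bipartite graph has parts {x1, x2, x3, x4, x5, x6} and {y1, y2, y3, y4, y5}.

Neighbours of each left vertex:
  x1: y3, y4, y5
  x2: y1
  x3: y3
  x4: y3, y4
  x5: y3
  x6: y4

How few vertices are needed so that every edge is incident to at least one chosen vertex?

4

A maximum matching has 4 edges (e.g. x1–y5, x2–y1, x3–y3, x4–y4).
By König's theorem the minimum vertex cover has the same size. One such cover is {x1, x2, y3, y4}.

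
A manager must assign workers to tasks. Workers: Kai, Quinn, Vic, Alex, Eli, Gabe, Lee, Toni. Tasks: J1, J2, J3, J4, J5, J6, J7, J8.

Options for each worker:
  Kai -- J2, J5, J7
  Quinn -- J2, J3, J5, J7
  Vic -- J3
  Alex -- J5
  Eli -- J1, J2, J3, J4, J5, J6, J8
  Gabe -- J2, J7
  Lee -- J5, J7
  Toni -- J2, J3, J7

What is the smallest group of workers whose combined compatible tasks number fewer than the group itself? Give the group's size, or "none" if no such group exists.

Take S = {Kai, Alex, Gabe, Lee}. Its neighbourhood is {J2, J5, J7}, so |N(S)| = 3 < |S| = 4.
Every subset of size less than 4 has at least as many neighbours as members, so 4 is the minimum.

4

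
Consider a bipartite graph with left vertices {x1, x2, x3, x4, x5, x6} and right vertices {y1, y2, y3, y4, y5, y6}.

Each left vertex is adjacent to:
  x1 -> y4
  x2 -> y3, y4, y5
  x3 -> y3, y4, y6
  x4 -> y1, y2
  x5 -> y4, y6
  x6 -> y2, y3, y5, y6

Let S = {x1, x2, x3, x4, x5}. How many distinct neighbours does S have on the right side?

The union of neighbours of {x1, x2, x3, x4, x5} is {y1, y2, y3, y4, y5, y6}, which has 6 elements.
Since |N(S)| = 6 ≥ |S| = 5, Hall's condition holds for this subset.

6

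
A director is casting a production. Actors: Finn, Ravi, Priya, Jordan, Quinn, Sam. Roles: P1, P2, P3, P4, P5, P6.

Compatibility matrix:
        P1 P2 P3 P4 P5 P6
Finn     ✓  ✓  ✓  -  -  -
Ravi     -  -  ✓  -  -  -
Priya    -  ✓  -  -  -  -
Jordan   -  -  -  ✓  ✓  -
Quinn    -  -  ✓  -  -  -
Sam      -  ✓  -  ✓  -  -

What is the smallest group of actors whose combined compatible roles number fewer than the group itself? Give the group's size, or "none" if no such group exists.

Take S = {Ravi, Quinn}. Its neighbourhood is {P3}, so |N(S)| = 1 < |S| = 2.
No single vertex violates Hall's condition since each has at least one neighbour, so 2 is the minimum.

2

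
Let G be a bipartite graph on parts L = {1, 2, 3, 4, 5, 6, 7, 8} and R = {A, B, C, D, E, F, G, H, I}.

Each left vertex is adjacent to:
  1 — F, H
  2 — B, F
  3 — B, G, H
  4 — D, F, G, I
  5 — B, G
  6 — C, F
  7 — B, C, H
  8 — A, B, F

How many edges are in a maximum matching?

7

For example, pair 1-H, 2-F, 3-G, 4-D, 5-B, 6-C, 8-A.
The set {1, 2, 3, 5, 6, 7} has only 5 neighbours ({B, C, F, G, H}), so by Hall's theorem at most 7 of the 8 left vertices can be matched.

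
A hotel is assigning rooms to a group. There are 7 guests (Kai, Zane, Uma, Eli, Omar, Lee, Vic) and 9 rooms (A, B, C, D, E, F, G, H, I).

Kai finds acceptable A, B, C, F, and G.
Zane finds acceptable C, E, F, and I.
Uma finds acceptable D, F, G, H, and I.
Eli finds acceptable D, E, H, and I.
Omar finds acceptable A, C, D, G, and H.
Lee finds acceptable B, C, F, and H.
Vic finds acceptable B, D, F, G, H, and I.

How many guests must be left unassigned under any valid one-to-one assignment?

0

A valid assignment of size 7: Kai-B, Zane-C, Uma-H, Eli-E, Omar-A, Lee-F, Vic-G.
All 7 guests are matched, so no larger matching exists.
That matches 7 of the 7, leaving 0 unmatched; no matching can do better.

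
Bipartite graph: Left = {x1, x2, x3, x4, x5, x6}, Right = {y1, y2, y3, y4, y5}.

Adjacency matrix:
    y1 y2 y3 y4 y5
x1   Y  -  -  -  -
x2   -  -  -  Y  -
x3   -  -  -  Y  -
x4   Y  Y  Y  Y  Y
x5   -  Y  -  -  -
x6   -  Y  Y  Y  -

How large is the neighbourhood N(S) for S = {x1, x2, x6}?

4

The union of neighbours of {x1, x2, x6} is {y1, y2, y3, y4}, which has 4 elements.
Since |N(S)| = 4 ≥ |S| = 3, Hall's condition holds for this subset.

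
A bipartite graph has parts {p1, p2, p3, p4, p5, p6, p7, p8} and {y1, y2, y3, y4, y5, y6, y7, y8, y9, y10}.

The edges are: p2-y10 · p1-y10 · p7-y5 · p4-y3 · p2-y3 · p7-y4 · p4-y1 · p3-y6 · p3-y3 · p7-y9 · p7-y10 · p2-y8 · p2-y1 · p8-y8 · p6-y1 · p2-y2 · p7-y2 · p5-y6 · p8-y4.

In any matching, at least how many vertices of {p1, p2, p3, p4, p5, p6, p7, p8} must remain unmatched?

1

A valid assignment of size 7: p1-y10, p2-y2, p3-y3, p4-y1, p5-y6, p7-y4, p8-y8.
The set {p3, p4, p5, p6} has only 3 neighbours ({y1, y3, y6}), so by Hall's theorem at most 7 of the 8 left vertices can be matched.
That matches 7 of the 8, leaving 1 unmatched; no matching can do better.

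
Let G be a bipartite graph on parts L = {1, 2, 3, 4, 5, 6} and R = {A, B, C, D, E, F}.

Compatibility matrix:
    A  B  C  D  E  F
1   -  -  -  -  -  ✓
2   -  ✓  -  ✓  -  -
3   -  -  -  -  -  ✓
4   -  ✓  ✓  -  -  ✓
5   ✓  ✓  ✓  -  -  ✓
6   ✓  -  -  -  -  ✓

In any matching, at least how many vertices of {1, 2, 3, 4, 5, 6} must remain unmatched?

1

For example, pair 1-F, 2-D, 4-C, 5-B, 6-A.
The set {1, 3} has only 1 neighbour ({F}), so by Hall's theorem at most 5 of the 6 left vertices can be matched.
That matches 5 of the 6, leaving 1 unmatched; no matching can do better.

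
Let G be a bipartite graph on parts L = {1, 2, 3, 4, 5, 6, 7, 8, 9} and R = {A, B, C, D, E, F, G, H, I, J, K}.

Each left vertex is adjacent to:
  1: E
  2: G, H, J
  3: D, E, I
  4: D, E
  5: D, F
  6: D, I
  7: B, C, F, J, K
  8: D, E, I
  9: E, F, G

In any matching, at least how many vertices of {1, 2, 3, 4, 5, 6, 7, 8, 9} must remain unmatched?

2

A valid assignment of size 7: 1–E, 2–J, 3–I, 4–D, 5–F, 7–K, 9–G.
The set {1, 3, 4, 6, 8} has only 3 neighbours ({D, E, I}), so by Hall's theorem at most 7 of the 9 left vertices can be matched.
That matches 7 of the 9, leaving 2 unmatched; no matching can do better.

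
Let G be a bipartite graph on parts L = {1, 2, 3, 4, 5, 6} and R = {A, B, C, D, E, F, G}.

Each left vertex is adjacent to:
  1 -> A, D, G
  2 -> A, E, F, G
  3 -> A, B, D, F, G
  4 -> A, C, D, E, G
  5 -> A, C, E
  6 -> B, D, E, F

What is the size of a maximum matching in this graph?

6

A valid assignment of size 6: 1→D, 2→E, 3→G, 4→A, 5→C, 6→B.
All 6 left vertices are matched, so no larger matching exists.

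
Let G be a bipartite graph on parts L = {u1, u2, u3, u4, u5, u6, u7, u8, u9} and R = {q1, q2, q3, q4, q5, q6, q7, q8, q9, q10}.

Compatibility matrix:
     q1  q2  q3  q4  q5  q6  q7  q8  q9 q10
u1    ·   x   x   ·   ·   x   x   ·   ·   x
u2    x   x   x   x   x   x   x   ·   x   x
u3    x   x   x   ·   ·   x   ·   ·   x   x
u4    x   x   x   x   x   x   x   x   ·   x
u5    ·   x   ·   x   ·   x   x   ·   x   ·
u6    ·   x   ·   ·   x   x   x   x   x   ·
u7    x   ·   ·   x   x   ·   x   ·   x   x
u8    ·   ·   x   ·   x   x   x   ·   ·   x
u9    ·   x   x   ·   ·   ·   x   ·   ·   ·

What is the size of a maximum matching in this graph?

9

A valid assignment of size 9: u1–q10, u2–q3, u3–q9, u4–q8, u5–q4, u6–q6, u7–q1, u8–q7, u9–q2.
All 9 left vertices are matched, so no larger matching exists.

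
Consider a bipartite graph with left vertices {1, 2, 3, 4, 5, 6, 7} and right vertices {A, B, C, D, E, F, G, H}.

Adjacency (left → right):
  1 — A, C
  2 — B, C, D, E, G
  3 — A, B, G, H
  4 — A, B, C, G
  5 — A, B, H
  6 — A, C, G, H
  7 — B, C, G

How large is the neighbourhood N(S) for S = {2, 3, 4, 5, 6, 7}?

7

The union of neighbours of {2, 3, 4, 5, 6, 7} is {A, B, C, D, E, G, H}, which has 7 elements.
Since |N(S)| = 7 ≥ |S| = 6, Hall's condition holds for this subset.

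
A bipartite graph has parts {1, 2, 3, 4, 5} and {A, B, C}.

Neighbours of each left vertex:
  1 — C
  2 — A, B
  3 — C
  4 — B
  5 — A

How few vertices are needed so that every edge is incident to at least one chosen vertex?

The 3 edges 1–C, 2–A, 4–B form a matching, so any vertex cover needs at least 3 vertices (one per matched edge).
Conversely {A, B, C} meets every edge and has exactly 3 vertices, so 3 is optimal.

3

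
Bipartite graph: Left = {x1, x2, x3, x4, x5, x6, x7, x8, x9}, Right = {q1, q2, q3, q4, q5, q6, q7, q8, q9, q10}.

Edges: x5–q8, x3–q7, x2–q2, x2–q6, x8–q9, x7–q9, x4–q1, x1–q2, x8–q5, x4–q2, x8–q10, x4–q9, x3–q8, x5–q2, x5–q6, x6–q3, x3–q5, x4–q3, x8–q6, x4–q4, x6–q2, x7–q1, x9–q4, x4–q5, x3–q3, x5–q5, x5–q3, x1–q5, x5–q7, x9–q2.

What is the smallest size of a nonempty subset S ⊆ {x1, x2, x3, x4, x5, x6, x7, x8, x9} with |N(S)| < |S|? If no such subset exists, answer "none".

none

A matching saturating every left vertex exists, for instance x1→q5, x2→q6, x3→q8, x4→q4, x5→q7, x6→q3, x7→q9, x8→q10, x9→q2.
By Hall's marriage theorem, this means |N(S)| ≥ |S| for every subset S, so no violating subset exists.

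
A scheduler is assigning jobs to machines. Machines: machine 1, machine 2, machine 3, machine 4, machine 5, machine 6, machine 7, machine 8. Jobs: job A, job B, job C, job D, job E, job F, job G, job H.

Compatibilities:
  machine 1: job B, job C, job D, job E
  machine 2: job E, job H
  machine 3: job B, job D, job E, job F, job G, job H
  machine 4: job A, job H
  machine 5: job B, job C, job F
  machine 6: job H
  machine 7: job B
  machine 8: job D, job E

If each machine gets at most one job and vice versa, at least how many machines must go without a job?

0

One maximum matching: machine 1-job C, machine 2-job E, machine 3-job G, machine 4-job A, machine 5-job F, machine 6-job H, machine 7-job B, machine 8-job D.
All 8 machines are matched, so no larger matching exists.
That matches 8 of the 8, leaving 0 unmatched; no matching can do better.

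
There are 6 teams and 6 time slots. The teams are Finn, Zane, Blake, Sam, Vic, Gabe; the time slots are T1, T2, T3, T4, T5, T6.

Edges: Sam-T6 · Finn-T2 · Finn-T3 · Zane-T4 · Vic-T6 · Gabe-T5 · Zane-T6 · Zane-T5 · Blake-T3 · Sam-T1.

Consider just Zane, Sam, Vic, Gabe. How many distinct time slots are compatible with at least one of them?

The union of neighbours of {Zane, Sam, Vic, Gabe} is {T1, T4, T5, T6}, which has 4 elements.
Since |N(S)| = 4 ≥ |S| = 4, Hall's condition holds for this subset.

4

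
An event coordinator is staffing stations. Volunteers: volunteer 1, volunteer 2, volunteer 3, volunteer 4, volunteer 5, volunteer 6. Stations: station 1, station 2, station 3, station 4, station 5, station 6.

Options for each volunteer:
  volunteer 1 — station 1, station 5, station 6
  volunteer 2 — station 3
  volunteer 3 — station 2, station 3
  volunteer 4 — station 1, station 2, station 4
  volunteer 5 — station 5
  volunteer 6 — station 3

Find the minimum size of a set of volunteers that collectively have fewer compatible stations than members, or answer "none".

2

Take S = {volunteer 2, volunteer 6}. Its neighbourhood is {station 3}, so |N(S)| = 1 < |S| = 2.
No single vertex violates Hall's condition since each has at least one neighbour, so 2 is the minimum.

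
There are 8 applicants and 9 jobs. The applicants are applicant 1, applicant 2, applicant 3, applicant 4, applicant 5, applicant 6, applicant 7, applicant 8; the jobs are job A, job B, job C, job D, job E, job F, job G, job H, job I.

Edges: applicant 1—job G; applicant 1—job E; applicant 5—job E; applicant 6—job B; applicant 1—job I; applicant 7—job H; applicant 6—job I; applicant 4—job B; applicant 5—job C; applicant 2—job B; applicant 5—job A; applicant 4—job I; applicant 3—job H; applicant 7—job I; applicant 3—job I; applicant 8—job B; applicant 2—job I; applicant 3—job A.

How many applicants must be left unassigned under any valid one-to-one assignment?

One maximum matching: applicant 1–job G, applicant 2–job B, applicant 3–job A, applicant 4–job I, applicant 5–job E, applicant 7–job H.
The set {applicant 2, applicant 4, applicant 6, applicant 8} has only 2 neighbours ({job B, job I}), so by Hall's theorem at most 6 of the 8 applicants can be matched.
That matches 6 of the 8, leaving 2 unmatched; no matching can do better.

2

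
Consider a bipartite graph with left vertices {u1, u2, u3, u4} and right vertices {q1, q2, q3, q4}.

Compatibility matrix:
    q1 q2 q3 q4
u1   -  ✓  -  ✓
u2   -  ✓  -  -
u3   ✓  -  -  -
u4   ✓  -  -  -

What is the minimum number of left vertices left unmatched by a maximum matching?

One maximum matching: u1-q4, u2-q2, u3-q1.
The set {u3, u4} has only 1 neighbour ({q1}), so by Hall's theorem at most 3 of the 4 left vertices can be matched.
That matches 3 of the 4, leaving 1 unmatched; no matching can do better.

1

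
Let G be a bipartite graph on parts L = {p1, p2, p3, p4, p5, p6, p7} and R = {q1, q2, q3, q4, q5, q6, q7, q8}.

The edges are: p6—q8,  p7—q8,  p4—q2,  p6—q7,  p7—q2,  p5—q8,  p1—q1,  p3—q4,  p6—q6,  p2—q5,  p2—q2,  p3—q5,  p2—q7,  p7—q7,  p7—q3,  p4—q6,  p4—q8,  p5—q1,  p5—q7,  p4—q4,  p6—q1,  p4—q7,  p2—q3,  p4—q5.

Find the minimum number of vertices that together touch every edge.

A maximum matching has 7 edges (e.g. p1–q1, p2–q2, p3–q5, p4–q4, p5–q7, p6–q6, p7–q8).
By König's theorem the minimum vertex cover has the same size. One such cover is {p1, p2, p3, p4, p5, p6, p7}.

7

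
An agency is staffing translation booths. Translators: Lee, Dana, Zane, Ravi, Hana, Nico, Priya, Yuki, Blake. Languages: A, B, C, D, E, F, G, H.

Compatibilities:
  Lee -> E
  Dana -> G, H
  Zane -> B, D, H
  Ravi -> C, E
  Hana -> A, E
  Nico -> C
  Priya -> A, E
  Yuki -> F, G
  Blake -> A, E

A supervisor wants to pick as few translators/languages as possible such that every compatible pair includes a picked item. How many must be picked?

6

A maximum matching has 6 edges (e.g. Lee–E, Dana–G, Zane–B, Ravi–C, Hana–A, Yuki–F).
By König's theorem the minimum vertex cover has the same size. One such cover is {Dana, Zane, Yuki, A, C, E}.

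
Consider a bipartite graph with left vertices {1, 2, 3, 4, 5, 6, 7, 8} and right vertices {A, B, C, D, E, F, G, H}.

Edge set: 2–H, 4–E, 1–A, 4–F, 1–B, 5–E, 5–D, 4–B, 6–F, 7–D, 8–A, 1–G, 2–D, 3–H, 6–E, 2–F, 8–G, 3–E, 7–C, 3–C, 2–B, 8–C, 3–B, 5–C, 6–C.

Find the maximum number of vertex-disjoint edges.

One maximum matching: 1-A, 2-D, 3-H, 4-B, 5-E, 6-F, 7-C, 8-G.
This saturates every left vertex, so 8 is the maximum.

8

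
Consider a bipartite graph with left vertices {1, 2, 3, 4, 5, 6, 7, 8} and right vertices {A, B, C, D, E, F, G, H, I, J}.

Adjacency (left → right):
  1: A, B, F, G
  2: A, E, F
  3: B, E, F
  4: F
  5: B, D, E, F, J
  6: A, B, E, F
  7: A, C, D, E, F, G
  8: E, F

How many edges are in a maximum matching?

A valid assignment of size 7: 1-G, 2-A, 3-E, 4-F, 5-J, 6-B, 7-D.
The set {2, 3, 4, 6, 8} has only 4 neighbours ({A, B, E, F}), so by Hall's theorem at most 7 of the 8 left vertices can be matched.

7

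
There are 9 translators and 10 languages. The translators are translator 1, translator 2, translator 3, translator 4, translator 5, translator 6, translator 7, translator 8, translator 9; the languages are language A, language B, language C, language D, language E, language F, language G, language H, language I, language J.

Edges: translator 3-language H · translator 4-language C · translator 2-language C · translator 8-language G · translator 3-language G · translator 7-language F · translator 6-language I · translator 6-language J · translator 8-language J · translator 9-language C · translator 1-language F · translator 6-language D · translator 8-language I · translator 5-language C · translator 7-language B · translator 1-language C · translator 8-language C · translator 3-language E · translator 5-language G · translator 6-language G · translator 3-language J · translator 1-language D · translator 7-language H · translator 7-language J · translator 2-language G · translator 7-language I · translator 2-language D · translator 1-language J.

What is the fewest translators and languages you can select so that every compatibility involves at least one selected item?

8

The 8 edges translator 1–language F, translator 2–language D, translator 3–language H, translator 4–language C, translator 5–language G, translator 6–language I, translator 7–language B, translator 8–language J form a matching, so any vertex cover needs at least 8 vertices (one per matched edge).
Conversely {translator 1, translator 2, translator 3, translator 5, translator 6, translator 7, translator 8, language C} meets every edge and has exactly 8 vertices, so 8 is optimal.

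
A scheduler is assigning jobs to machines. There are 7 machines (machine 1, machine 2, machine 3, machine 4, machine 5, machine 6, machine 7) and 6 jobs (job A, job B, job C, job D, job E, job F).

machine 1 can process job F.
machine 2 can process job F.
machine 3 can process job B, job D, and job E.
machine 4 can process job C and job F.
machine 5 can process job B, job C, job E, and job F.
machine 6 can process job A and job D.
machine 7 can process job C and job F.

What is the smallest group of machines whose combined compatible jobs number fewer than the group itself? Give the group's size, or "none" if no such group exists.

2

Take S = {machine 1, machine 2}. Its neighbourhood is {job F}, so |N(S)| = 1 < |S| = 2.
No single vertex violates Hall's condition since each has at least one neighbour, so 2 is the minimum.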